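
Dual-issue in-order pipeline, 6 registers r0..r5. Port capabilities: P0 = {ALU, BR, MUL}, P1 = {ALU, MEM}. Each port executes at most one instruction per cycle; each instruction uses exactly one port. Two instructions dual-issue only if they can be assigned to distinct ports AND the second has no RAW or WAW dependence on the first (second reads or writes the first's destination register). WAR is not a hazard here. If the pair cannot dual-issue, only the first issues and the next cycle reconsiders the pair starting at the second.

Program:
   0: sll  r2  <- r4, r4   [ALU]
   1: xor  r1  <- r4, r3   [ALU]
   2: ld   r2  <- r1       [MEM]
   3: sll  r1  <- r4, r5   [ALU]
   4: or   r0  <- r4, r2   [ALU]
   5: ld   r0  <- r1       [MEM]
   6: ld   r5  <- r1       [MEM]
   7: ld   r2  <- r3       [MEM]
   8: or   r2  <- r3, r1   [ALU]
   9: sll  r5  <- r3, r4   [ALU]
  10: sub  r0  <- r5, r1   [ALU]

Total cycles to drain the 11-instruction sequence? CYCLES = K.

t=0 i0/i1:sll;xor ; pair
t=1 i2/i3:ld;sll ; pair
t=2 i4:or ; WAW r0
t=3 i5:ld ; no-port MEM/MEM
t=4 i6:ld ; no-port MEM/MEM
t=5 i7:ld ; WAW r2
t=6 i8/i9:or;sll ; pair
t=7 i10:sub ; tail

CYCLES = 8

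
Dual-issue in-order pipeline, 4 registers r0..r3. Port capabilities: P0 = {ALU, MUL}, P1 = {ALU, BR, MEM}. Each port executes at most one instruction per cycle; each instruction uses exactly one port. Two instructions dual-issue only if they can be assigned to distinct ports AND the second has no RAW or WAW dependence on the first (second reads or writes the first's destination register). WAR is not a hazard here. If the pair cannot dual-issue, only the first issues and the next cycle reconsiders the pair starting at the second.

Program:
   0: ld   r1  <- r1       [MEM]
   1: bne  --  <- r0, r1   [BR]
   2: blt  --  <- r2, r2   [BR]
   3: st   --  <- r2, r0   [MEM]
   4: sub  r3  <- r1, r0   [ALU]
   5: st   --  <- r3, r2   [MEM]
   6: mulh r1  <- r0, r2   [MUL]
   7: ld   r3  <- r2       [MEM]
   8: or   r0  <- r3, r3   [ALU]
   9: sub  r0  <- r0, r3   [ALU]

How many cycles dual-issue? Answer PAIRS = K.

PAIRS = 2

[0] i0  ld  -- no-port MEM/BR
[1] i1  bne  -- no-port BR/BR
[2] i2  blt  -- no-port BR/MEM
[3] i3&i4  st;sub  -- pair
[4] i5&i6  st;mulh  -- pair
[5] i7  ld  -- RAW r3
[6] i8  or  -- RAW+WAW r0
[7] i9  sub  -- tail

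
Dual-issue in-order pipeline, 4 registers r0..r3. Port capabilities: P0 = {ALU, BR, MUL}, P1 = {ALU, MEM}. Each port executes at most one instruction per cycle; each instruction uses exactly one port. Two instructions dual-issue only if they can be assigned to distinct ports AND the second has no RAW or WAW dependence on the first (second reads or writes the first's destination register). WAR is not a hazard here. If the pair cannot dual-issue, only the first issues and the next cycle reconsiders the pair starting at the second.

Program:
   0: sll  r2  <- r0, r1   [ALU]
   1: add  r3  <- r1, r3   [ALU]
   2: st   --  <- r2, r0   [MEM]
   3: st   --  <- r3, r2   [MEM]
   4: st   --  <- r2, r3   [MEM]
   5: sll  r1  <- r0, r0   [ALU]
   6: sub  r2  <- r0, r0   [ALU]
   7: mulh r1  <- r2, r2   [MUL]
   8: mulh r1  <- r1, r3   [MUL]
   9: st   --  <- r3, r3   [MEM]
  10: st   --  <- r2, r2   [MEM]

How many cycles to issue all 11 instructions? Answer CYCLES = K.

[0] i0+i1  sll add  -- 2-wide
[1] i2  st  -- no-port MEM/MEM
[2] i3  st  -- no-port MEM/MEM
[3] i4+i5  st sll  -- 2-wide
[4] i6  sub  -- RAW r2
[5] i7  mulh  -- no-port MUL/MUL
[6] i8+i9  mulh st  -- 2-wide
[7] i10  st  -- tail

CYCLES = 8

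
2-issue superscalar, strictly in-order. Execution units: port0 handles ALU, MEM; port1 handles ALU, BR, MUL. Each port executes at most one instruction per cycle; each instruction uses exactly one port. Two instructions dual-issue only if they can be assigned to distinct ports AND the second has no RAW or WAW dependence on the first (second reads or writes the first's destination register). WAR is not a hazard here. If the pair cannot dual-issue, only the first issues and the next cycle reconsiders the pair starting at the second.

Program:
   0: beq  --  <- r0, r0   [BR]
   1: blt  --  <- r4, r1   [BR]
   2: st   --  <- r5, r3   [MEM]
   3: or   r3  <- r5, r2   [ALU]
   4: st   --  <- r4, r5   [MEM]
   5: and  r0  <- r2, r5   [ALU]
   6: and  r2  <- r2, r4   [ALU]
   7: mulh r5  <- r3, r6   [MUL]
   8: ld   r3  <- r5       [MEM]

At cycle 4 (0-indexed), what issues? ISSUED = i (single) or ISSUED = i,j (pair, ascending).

c0: i0 beq  no-port BR/BR
c1: i1&i2 blt st  pair
c2: i3&i4 or st  pair
c3: i5&i6 and and  pair
c4: i7 mulh  RAW r5
c5: i8 ld  tail

ISSUED = 7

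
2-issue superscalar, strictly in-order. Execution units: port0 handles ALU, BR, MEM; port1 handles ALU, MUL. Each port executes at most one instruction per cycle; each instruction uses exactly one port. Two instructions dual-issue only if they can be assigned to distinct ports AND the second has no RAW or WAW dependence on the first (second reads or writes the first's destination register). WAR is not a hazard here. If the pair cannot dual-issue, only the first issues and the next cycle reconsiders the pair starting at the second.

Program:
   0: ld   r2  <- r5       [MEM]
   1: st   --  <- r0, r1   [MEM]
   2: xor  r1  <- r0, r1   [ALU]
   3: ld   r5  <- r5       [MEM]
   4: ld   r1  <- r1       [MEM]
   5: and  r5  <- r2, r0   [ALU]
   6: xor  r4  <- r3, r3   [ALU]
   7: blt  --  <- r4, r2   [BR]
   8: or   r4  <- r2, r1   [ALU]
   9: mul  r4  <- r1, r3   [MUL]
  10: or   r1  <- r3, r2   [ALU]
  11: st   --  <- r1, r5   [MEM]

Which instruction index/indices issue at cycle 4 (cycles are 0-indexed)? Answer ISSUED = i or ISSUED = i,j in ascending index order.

ISSUED = 6

#0 head=0: ld i0 no-port MEM/MEM
#1 head=1: st xor i1&i2 2-wide
#2 head=3: ld i3 no-port MEM/MEM
#3 head=4: ld and i4&i5 2-wide
#4 head=6: xor i6 RAW r4
#5 head=7: blt or i7&i8 2-wide
#6 head=9: mul or i9&i10 2-wide
#7 head=11: st i11 tail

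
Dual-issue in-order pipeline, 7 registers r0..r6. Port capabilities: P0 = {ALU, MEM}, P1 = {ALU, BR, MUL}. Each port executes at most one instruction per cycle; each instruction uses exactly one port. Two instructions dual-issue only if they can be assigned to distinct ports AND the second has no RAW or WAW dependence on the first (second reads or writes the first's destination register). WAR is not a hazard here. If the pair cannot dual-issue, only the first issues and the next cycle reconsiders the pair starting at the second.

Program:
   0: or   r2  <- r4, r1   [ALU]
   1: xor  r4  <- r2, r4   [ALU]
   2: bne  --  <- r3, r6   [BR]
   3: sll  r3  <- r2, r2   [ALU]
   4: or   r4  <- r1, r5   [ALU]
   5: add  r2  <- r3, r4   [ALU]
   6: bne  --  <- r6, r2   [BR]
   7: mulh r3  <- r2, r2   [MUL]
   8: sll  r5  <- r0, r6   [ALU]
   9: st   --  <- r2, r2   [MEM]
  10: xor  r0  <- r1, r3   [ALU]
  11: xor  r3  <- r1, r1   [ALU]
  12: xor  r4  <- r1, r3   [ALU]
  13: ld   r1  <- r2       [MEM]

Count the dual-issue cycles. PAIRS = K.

PAIRS = 5

  cy0 -> i0 (or.ALU) RAW r2
  cy1 -> i1/i2 (xor.ALU/bne.BR) dual
  cy2 -> i3/i4 (sll.ALU/or.ALU) dual
  cy3 -> i5 (add.ALU) RAW r2
  cy4 -> i6 (bne.BR) no-port BR/MUL
  cy5 -> i7/i8 (mulh.MUL/sll.ALU) dual
  cy6 -> i9/i10 (st.MEM/xor.ALU) dual
  cy7 -> i11 (xor.ALU) RAW r3
  cy8 -> i12/i13 (xor.ALU/ld.MEM) dual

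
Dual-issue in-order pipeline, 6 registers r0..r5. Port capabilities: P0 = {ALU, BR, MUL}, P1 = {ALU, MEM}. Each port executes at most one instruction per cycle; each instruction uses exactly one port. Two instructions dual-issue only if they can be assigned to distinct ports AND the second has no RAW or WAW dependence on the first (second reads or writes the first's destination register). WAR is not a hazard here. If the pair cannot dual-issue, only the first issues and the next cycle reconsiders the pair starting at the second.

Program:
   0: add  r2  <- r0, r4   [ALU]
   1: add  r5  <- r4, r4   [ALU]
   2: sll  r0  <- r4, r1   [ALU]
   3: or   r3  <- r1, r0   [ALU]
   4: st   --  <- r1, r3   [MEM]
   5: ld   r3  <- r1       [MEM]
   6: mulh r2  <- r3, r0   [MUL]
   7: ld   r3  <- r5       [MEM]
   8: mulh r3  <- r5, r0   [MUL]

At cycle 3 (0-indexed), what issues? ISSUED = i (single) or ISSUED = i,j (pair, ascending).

ISSUED = 4

c0: i0&i1 add/add  2-wide
c1: i2 sll  RAW r0
c2: i3 or  RAW r3
c3: i4 st  no-port MEM/MEM
c4: i5 ld  RAW r3
c5: i6&i7 mulh/ld  2-wide
c6: i8 mulh  tail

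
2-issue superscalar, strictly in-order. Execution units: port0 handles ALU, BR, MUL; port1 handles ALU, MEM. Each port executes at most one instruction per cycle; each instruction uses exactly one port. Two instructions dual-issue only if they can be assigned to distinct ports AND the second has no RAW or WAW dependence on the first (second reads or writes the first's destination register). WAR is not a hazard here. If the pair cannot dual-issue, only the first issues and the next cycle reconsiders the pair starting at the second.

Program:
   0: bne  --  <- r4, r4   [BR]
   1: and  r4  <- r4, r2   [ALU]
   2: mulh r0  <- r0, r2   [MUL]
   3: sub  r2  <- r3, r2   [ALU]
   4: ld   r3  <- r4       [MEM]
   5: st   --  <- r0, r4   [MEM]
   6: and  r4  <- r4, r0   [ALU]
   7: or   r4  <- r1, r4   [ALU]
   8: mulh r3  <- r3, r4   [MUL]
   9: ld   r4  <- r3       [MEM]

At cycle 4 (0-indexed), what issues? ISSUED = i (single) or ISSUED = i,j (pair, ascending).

[0] i0+i1  bne.BR+and.ALU  -- pair
[1] i2+i3  mulh.MUL+sub.ALU  -- pair
[2] i4  ld.MEM  -- no-port MEM/MEM
[3] i5+i6  st.MEM+and.ALU  -- pair
[4] i7  or.ALU  -- RAW r4
[5] i8  mulh.MUL  -- RAW r3
[6] i9  ld.MEM  -- tail

ISSUED = 7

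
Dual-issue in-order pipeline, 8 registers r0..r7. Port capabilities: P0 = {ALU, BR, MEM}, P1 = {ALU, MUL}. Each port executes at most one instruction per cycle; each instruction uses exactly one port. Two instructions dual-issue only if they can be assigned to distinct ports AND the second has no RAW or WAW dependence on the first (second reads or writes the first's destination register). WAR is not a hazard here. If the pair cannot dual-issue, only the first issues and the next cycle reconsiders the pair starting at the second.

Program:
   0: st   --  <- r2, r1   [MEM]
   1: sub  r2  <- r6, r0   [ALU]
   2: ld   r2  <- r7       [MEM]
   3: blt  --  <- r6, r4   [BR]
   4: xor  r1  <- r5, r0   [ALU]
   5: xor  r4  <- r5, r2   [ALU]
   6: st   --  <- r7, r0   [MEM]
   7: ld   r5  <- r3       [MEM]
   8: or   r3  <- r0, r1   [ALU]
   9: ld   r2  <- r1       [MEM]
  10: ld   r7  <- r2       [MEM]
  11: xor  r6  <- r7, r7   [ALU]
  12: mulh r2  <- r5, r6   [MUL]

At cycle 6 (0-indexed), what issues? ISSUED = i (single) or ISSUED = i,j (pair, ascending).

0. st.MEM/sub.ALU @i0&i1  | pair
1. ld.MEM @i2  | no-port MEM/BR
2. blt.BR/xor.ALU @i3&i4  | pair
3. xor.ALU/st.MEM @i5&i6  | pair
4. ld.MEM/or.ALU @i7&i8  | pair
5. ld.MEM @i9  | no-port MEM/MEM
6. ld.MEM @i10  | RAW r7
7. xor.ALU @i11  | RAW r6
8. mulh.MUL @i12  | tail

ISSUED = 10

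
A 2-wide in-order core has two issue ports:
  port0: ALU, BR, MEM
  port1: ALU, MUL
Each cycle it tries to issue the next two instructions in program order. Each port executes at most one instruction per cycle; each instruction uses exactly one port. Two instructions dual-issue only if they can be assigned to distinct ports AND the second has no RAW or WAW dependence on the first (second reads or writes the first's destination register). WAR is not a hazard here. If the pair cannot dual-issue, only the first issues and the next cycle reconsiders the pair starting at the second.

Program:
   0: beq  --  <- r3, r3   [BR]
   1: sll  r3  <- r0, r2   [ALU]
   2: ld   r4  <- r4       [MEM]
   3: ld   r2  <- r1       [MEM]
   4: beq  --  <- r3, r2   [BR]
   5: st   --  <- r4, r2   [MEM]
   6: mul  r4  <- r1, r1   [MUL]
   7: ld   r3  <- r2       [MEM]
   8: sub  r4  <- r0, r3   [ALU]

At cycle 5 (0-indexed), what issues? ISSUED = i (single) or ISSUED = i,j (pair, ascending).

ISSUED = 7

#0 head=0: beq.BR/sll.ALU i0/i1 dual
#1 head=2: ld.MEM i2 no-port MEM/MEM
#2 head=3: ld.MEM i3 no-port MEM/BR
#3 head=4: beq.BR i4 no-port BR/MEM
#4 head=5: st.MEM/mul.MUL i5/i6 dual
#5 head=7: ld.MEM i7 RAW r3
#6 head=8: sub.ALU i8 tail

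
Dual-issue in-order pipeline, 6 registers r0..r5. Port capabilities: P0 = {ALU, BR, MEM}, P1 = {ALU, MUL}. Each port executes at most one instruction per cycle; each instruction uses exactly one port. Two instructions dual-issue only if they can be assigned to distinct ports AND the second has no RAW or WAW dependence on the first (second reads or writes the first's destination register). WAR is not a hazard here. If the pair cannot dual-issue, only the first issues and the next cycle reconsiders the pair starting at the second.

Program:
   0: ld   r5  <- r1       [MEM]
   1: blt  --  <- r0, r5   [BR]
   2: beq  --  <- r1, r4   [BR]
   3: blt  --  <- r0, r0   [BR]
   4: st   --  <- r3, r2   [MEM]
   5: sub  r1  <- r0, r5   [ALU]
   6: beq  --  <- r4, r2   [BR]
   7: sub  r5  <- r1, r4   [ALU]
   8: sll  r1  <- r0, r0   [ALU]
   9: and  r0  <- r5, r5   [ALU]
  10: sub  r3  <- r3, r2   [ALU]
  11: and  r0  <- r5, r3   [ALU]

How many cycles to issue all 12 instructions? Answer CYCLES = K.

CYCLES = 9

0. ld @i0  | no-port MEM/BR
1. blt @i1  | no-port BR/BR
2. beq @i2  | no-port BR/BR
3. blt @i3  | no-port BR/MEM
4. st;sub @i4/i5  | pair
5. beq;sub @i6/i7  | pair
6. sll;and @i8/i9  | pair
7. sub @i10  | RAW r3
8. and @i11  | tail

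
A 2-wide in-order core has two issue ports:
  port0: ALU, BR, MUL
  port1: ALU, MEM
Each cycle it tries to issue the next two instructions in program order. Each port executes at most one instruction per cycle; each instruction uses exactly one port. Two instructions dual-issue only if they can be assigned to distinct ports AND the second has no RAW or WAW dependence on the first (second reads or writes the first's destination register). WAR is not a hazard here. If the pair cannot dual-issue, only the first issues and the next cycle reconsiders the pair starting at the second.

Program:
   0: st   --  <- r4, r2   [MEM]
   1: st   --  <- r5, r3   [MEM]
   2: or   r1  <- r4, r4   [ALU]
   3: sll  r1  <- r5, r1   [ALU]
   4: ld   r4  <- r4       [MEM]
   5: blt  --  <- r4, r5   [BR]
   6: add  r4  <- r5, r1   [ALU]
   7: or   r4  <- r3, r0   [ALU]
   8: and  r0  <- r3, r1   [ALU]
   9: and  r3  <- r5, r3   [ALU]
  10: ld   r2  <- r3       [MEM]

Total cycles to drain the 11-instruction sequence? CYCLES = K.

t=0 i0:st.MEM ; no-port MEM/MEM
t=1 i1&i2:st.MEM or.ALU ; pair
t=2 i3&i4:sll.ALU ld.MEM ; pair
t=3 i5&i6:blt.BR add.ALU ; pair
t=4 i7&i8:or.ALU and.ALU ; pair
t=5 i9:and.ALU ; RAW r3
t=6 i10:ld.MEM ; tail

CYCLES = 7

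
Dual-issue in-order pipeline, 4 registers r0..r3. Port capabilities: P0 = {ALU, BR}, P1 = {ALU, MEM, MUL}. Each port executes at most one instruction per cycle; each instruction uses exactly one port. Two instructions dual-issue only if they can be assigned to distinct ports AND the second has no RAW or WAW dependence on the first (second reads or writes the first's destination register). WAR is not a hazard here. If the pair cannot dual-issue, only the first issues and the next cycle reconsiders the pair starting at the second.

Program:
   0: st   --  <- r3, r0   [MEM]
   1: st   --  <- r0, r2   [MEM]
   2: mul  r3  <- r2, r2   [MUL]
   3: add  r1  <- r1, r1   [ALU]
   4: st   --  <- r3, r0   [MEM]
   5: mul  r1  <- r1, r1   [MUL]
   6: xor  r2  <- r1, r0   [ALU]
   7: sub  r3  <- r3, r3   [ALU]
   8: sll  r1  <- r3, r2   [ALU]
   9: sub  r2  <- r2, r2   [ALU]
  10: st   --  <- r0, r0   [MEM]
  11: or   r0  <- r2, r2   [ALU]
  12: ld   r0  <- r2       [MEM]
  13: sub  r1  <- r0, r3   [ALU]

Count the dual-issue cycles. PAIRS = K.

PAIRS = 4

  cy0 -> i0 (st) no-port MEM/MEM
  cy1 -> i1 (st) no-port MEM/MUL
  cy2 -> i2,i3 (mul;add) pair
  cy3 -> i4 (st) no-port MEM/MUL
  cy4 -> i5 (mul) RAW r1
  cy5 -> i6,i7 (xor;sub) pair
  cy6 -> i8,i9 (sll;sub) pair
  cy7 -> i10,i11 (st;or) pair
  cy8 -> i12 (ld) RAW r0
  cy9 -> i13 (sub) tail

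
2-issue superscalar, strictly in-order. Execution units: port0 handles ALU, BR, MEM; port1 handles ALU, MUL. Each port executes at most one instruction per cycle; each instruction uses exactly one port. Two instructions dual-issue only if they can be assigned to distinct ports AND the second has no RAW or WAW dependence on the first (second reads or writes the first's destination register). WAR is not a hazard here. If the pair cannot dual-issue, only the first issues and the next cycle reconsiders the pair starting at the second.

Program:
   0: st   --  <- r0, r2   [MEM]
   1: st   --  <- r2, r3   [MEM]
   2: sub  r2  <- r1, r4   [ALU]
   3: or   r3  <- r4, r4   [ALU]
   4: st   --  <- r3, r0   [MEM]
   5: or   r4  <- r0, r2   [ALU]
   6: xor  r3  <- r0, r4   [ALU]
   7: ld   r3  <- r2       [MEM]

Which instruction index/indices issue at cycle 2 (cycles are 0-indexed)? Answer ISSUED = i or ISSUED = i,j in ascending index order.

t=0 i0:st ; no-port MEM/MEM
t=1 i1+i2:st+sub ; pair
t=2 i3:or ; RAW r3
t=3 i4+i5:st+or ; pair
t=4 i6:xor ; WAW r3
t=5 i7:ld ; tail

ISSUED = 3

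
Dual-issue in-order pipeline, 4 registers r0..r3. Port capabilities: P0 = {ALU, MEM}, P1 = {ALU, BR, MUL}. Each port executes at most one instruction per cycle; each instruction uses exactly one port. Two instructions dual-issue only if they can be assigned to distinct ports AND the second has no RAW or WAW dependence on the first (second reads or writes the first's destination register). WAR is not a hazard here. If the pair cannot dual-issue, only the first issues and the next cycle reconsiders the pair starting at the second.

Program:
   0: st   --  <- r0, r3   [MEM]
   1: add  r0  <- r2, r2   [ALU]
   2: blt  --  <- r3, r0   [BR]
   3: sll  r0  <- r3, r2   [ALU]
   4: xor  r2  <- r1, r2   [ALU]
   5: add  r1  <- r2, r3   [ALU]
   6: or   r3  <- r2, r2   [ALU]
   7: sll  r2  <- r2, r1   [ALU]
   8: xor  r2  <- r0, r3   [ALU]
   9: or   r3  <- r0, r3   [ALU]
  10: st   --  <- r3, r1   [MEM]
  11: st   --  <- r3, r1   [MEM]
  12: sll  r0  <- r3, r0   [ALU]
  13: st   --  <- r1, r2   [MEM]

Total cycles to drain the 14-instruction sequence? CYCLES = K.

c0: i0/i1 st.MEM;add.ALU  pair
c1: i2/i3 blt.BR;sll.ALU  pair
c2: i4 xor.ALU  RAW r2
c3: i5/i6 add.ALU;or.ALU  pair
c4: i7 sll.ALU  WAW r2
c5: i8/i9 xor.ALU;or.ALU  pair
c6: i10 st.MEM  no-port MEM/MEM
c7: i11/i12 st.MEM;sll.ALU  pair
c8: i13 st.MEM  tail

CYCLES = 9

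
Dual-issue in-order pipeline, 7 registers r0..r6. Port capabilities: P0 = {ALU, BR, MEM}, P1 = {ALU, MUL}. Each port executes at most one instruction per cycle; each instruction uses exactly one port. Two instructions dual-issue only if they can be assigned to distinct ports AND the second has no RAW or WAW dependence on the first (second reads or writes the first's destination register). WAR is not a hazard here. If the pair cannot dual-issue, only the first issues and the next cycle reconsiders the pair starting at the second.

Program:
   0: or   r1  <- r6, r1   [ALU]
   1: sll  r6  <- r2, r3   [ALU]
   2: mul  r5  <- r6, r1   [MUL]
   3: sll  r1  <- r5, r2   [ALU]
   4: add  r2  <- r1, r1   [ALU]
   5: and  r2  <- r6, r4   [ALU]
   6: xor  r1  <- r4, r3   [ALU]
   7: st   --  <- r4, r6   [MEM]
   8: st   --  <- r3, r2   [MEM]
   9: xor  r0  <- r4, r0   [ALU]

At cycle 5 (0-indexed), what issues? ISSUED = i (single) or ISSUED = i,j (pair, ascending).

#0 head=0: or.ALU;sll.ALU i0/i1 dual
#1 head=2: mul.MUL i2 RAW r5
#2 head=3: sll.ALU i3 RAW r1
#3 head=4: add.ALU i4 WAW r2
#4 head=5: and.ALU;xor.ALU i5/i6 dual
#5 head=7: st.MEM i7 no-port MEM/MEM
#6 head=8: st.MEM;xor.ALU i8/i9 dual

ISSUED = 7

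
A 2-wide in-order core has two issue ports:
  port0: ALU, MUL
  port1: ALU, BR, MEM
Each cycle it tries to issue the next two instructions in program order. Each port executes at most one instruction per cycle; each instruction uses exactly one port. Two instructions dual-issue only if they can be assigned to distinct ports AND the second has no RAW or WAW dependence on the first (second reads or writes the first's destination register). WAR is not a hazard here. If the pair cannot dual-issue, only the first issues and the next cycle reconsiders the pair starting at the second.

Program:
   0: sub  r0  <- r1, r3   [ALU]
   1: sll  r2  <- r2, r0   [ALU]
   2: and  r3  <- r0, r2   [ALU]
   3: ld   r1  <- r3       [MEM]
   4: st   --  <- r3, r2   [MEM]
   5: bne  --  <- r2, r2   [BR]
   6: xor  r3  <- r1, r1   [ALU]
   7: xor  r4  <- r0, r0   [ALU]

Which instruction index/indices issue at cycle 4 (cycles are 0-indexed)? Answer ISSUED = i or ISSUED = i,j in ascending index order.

t=0 i0:sub ; RAW r0
t=1 i1:sll ; RAW r2
t=2 i2:and ; RAW r3
t=3 i3:ld ; no-port MEM/MEM
t=4 i4:st ; no-port MEM/BR
t=5 i5+i6:bne xor ; dual
t=6 i7:xor ; tail

ISSUED = 4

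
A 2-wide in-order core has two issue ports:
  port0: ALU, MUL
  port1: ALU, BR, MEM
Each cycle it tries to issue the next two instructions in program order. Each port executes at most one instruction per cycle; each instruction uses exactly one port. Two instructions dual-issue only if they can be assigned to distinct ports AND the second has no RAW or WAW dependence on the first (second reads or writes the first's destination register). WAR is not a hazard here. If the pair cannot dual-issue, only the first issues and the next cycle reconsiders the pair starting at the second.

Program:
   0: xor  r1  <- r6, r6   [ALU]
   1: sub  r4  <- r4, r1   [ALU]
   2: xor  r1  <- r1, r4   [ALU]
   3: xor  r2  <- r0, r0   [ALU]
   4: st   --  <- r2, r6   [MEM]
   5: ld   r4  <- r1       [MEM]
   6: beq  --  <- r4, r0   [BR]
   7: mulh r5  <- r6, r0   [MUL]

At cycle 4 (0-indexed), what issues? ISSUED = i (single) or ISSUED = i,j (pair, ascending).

t=0 i0:xor.ALU ; RAW r1
t=1 i1:sub.ALU ; RAW r4
t=2 i2,i3:xor.ALU xor.ALU ; 2-wide
t=3 i4:st.MEM ; no-port MEM/MEM
t=4 i5:ld.MEM ; no-port MEM/BR
t=5 i6,i7:beq.BR mulh.MUL ; 2-wide

ISSUED = 5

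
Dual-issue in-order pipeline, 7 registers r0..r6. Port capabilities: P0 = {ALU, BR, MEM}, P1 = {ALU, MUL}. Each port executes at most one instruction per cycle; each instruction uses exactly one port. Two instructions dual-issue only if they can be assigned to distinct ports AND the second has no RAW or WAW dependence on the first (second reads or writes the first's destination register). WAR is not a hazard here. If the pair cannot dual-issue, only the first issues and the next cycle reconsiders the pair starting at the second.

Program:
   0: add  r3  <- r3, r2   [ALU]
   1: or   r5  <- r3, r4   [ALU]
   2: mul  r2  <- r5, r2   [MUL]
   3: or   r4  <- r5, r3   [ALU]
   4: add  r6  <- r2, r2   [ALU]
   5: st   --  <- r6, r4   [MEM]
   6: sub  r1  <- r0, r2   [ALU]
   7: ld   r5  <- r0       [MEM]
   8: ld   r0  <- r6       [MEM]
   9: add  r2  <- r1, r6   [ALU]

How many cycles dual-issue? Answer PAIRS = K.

PAIRS = 3

[0] i0  add  -- RAW r3
[1] i1  or  -- RAW r5
[2] i2/i3  mul+or  -- dual
[3] i4  add  -- RAW r6
[4] i5/i6  st+sub  -- dual
[5] i7  ld  -- no-port MEM/MEM
[6] i8/i9  ld+add  -- dual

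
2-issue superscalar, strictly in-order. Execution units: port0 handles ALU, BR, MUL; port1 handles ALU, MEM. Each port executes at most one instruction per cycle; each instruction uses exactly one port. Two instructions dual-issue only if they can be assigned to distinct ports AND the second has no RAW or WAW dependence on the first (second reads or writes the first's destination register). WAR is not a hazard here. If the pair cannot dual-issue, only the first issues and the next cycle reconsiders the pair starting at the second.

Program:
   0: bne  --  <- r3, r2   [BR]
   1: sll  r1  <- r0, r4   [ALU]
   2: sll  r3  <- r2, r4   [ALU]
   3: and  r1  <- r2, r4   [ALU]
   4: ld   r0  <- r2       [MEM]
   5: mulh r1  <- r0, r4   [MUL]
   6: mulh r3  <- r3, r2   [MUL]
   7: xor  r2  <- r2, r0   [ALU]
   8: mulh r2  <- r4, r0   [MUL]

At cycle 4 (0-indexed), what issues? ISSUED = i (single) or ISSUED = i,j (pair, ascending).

ISSUED = 6,7

c0: i0/i1 bne.BR+sll.ALU  2-wide
c1: i2/i3 sll.ALU+and.ALU  2-wide
c2: i4 ld.MEM  RAW r0
c3: i5 mulh.MUL  no-port MUL/MUL
c4: i6/i7 mulh.MUL+xor.ALU  2-wide
c5: i8 mulh.MUL  tail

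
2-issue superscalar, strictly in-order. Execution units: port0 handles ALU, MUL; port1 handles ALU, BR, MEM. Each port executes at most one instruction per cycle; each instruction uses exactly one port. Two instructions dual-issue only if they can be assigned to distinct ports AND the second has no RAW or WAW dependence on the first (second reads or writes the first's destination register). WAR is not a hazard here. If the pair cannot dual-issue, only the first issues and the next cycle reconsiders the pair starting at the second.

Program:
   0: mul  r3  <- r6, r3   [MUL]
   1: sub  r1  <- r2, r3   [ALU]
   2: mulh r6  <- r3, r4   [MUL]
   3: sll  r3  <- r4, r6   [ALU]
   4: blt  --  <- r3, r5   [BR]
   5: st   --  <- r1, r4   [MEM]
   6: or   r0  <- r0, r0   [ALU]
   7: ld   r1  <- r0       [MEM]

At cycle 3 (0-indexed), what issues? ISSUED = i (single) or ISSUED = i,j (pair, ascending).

ISSUED = 4

t=0 i0:mul.MUL ; RAW r3
t=1 i1+i2:sub.ALU/mulh.MUL ; dual
t=2 i3:sll.ALU ; RAW r3
t=3 i4:blt.BR ; no-port BR/MEM
t=4 i5+i6:st.MEM/or.ALU ; dual
t=5 i7:ld.MEM ; tail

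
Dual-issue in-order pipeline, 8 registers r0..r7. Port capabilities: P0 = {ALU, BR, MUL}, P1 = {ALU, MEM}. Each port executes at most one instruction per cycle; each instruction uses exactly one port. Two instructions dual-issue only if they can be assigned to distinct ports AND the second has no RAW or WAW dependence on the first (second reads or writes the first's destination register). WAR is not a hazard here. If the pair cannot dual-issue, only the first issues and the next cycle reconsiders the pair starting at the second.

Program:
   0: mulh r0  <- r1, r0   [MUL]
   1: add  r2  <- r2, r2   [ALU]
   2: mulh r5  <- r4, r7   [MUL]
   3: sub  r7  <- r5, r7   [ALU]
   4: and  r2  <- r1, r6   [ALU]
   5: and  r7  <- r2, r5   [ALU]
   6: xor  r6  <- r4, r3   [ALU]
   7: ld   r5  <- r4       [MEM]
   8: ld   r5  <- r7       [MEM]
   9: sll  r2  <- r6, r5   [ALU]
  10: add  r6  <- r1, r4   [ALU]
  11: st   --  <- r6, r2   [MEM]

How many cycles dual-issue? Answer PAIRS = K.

[0] i0,i1  mulh.MUL/add.ALU  -- dual
[1] i2  mulh.MUL  -- RAW r5
[2] i3,i4  sub.ALU/and.ALU  -- dual
[3] i5,i6  and.ALU/xor.ALU  -- dual
[4] i7  ld.MEM  -- no-port MEM/MEM
[5] i8  ld.MEM  -- RAW r5
[6] i9,i10  sll.ALU/add.ALU  -- dual
[7] i11  st.MEM  -- tail

PAIRS = 4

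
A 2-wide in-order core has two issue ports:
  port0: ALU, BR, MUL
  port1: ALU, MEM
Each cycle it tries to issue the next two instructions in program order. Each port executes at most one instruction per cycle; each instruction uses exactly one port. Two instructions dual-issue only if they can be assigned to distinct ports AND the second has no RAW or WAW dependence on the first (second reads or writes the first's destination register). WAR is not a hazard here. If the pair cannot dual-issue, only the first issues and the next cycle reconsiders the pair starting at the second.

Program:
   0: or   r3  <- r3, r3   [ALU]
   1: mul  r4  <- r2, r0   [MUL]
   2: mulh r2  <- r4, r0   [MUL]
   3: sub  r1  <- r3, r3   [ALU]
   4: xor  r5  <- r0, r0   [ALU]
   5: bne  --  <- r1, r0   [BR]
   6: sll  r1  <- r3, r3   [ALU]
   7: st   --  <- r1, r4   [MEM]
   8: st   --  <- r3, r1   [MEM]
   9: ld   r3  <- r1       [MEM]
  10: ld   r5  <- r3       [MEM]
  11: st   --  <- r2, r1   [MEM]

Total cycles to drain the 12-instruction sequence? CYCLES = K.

CYCLES = 9

t=0 i0&i1:or.ALU+mul.MUL ; 2-wide
t=1 i2&i3:mulh.MUL+sub.ALU ; 2-wide
t=2 i4&i5:xor.ALU+bne.BR ; 2-wide
t=3 i6:sll.ALU ; RAW r1
t=4 i7:st.MEM ; no-port MEM/MEM
t=5 i8:st.MEM ; no-port MEM/MEM
t=6 i9:ld.MEM ; no-port MEM/MEM
t=7 i10:ld.MEM ; no-port MEM/MEM
t=8 i11:st.MEM ; tail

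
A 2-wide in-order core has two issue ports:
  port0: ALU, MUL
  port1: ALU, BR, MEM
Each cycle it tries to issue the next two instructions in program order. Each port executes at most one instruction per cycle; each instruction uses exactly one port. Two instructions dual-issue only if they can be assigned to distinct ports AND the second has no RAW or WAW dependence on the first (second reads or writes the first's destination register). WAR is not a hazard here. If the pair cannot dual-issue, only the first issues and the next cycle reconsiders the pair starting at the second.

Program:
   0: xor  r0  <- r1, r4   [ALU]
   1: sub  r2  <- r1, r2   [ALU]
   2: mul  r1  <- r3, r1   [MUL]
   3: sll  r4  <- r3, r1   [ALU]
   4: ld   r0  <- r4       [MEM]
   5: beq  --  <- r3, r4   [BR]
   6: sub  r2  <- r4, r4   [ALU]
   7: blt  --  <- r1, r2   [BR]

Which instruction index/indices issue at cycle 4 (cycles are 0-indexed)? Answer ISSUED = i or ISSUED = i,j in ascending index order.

t=0 i0+i1:xor+sub ; 2-wide
t=1 i2:mul ; RAW r1
t=2 i3:sll ; RAW r4
t=3 i4:ld ; no-port MEM/BR
t=4 i5+i6:beq+sub ; 2-wide
t=5 i7:blt ; tail

ISSUED = 5,6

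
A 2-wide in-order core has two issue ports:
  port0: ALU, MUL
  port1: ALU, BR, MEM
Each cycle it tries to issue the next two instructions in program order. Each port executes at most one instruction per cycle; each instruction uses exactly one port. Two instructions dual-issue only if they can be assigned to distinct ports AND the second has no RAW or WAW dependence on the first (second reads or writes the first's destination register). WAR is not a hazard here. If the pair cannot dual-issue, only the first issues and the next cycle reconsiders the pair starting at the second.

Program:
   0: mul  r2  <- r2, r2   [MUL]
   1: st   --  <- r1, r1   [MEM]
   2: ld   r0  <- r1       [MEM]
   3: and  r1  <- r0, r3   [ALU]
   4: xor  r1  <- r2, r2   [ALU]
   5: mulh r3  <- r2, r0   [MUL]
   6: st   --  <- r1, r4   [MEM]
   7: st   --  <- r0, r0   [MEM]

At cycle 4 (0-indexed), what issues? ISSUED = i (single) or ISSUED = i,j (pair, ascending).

#0 head=0: mul.MUL;st.MEM i0+i1 2-wide
#1 head=2: ld.MEM i2 RAW r0
#2 head=3: and.ALU i3 WAW r1
#3 head=4: xor.ALU;mulh.MUL i4+i5 2-wide
#4 head=6: st.MEM i6 no-port MEM/MEM
#5 head=7: st.MEM i7 tail

ISSUED = 6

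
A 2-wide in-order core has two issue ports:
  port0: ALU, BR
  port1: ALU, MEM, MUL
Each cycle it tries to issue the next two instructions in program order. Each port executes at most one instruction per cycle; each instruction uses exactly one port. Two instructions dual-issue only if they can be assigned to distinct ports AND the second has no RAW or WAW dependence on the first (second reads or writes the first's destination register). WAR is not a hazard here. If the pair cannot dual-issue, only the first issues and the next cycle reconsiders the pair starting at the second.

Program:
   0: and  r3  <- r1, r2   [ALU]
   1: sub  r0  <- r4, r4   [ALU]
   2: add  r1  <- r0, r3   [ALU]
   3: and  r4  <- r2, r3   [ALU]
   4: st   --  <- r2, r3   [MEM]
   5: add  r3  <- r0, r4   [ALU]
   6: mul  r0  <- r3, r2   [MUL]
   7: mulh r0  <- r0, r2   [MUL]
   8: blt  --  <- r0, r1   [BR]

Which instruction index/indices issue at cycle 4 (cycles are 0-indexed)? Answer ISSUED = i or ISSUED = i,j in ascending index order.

c0: i0,i1 and.ALU+sub.ALU  pair
c1: i2,i3 add.ALU+and.ALU  pair
c2: i4,i5 st.MEM+add.ALU  pair
c3: i6 mul.MUL  no-port MUL/MUL
c4: i7 mulh.MUL  RAW r0
c5: i8 blt.BR  tail

ISSUED = 7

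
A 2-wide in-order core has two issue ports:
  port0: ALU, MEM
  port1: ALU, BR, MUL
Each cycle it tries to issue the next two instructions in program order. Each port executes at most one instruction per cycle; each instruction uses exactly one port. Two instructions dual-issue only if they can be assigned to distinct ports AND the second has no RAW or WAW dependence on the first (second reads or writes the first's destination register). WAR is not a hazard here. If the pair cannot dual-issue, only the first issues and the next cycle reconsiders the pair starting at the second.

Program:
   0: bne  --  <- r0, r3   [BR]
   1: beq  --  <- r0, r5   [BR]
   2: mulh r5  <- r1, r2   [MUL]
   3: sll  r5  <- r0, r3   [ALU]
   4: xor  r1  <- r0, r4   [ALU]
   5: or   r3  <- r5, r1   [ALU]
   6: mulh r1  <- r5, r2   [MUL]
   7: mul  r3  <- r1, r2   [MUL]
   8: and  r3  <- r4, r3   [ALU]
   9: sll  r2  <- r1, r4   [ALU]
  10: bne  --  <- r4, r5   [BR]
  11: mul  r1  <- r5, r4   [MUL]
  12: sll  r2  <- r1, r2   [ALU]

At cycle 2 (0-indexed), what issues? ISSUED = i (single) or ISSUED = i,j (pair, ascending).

ISSUED = 2

c0: i0 bne.BR  no-port BR/BR
c1: i1 beq.BR  no-port BR/MUL
c2: i2 mulh.MUL  WAW r5
c3: i3&i4 sll.ALU+xor.ALU  2-wide
c4: i5&i6 or.ALU+mulh.MUL  2-wide
c5: i7 mul.MUL  RAW+WAW r3
c6: i8&i9 and.ALU+sll.ALU  2-wide
c7: i10 bne.BR  no-port BR/MUL
c8: i11 mul.MUL  RAW r1
c9: i12 sll.ALU  tail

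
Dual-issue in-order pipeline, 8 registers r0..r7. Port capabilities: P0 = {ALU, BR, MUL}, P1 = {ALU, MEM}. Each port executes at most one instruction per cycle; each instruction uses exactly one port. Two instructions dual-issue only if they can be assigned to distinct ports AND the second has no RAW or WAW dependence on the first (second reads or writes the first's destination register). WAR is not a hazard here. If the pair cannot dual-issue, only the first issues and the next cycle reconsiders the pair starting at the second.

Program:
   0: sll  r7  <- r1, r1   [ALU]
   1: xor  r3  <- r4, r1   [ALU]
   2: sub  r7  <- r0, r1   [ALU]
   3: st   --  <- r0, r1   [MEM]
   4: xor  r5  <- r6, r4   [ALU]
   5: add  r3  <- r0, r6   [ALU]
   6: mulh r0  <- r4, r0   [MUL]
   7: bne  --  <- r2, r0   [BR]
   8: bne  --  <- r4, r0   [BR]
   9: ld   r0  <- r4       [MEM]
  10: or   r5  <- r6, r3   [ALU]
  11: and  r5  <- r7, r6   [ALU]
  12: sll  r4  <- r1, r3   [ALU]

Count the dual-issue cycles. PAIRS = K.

c0: i0+i1 sll xor  2-wide
c1: i2+i3 sub st  2-wide
c2: i4+i5 xor add  2-wide
c3: i6 mulh  no-port MUL/BR
c4: i7 bne  no-port BR/BR
c5: i8+i9 bne ld  2-wide
c6: i10 or  WAW r5
c7: i11+i12 and sll  2-wide

PAIRS = 5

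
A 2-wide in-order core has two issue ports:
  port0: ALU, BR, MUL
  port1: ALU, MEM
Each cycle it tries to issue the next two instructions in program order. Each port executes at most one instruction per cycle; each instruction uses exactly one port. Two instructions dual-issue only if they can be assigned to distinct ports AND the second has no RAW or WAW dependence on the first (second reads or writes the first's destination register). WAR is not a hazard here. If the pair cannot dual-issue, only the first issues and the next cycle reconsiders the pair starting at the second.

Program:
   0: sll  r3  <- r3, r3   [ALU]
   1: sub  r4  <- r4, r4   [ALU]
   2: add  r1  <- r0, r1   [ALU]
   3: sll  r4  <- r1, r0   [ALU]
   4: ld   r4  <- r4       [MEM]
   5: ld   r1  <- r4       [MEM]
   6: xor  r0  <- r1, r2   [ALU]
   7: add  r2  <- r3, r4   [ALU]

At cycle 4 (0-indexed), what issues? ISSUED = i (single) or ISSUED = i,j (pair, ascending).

ISSUED = 5

c0: i0&i1 sll.ALU sub.ALU  dual
c1: i2 add.ALU  RAW r1
c2: i3 sll.ALU  RAW+WAW r4
c3: i4 ld.MEM  no-port MEM/MEM
c4: i5 ld.MEM  RAW r1
c5: i6&i7 xor.ALU add.ALU  dual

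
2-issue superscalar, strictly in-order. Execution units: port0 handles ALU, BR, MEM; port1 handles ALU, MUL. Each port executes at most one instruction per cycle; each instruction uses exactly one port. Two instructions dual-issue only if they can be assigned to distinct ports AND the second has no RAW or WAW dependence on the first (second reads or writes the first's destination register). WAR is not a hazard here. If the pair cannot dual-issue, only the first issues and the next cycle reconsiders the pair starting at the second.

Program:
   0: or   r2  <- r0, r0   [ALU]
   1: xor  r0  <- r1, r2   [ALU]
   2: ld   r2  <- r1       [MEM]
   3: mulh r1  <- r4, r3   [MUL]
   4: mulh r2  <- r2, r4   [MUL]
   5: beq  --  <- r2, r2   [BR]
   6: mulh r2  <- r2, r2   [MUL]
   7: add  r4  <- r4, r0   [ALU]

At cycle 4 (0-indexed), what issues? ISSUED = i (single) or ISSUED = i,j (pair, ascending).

ISSUED = 5,6

#0 head=0: or i0 RAW r2
#1 head=1: xor/ld i1&i2 dual
#2 head=3: mulh i3 no-port MUL/MUL
#3 head=4: mulh i4 RAW r2
#4 head=5: beq/mulh i5&i6 dual
#5 head=7: add i7 tail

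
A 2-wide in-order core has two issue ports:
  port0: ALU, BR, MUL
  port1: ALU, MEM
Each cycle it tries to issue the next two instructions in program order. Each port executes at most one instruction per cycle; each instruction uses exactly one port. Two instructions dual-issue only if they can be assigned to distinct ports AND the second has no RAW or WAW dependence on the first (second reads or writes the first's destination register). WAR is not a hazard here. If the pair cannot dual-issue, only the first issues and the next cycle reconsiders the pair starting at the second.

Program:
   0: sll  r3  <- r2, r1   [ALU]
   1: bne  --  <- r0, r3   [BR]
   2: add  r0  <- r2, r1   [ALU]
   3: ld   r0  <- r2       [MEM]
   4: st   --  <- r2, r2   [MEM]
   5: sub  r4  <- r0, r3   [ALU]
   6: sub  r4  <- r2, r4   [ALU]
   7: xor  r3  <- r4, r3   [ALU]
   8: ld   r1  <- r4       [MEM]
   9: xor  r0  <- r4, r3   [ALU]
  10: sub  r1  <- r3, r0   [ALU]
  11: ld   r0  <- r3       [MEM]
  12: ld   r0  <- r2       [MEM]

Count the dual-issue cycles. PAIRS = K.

PAIRS = 4

  cy0 -> i0 (sll.ALU) RAW r3
  cy1 -> i1+i2 (bne.BR;add.ALU) 2-wide
  cy2 -> i3 (ld.MEM) no-port MEM/MEM
  cy3 -> i4+i5 (st.MEM;sub.ALU) 2-wide
  cy4 -> i6 (sub.ALU) RAW r4
  cy5 -> i7+i8 (xor.ALU;ld.MEM) 2-wide
  cy6 -> i9 (xor.ALU) RAW r0
  cy7 -> i10+i11 (sub.ALU;ld.MEM) 2-wide
  cy8 -> i12 (ld.MEM) tail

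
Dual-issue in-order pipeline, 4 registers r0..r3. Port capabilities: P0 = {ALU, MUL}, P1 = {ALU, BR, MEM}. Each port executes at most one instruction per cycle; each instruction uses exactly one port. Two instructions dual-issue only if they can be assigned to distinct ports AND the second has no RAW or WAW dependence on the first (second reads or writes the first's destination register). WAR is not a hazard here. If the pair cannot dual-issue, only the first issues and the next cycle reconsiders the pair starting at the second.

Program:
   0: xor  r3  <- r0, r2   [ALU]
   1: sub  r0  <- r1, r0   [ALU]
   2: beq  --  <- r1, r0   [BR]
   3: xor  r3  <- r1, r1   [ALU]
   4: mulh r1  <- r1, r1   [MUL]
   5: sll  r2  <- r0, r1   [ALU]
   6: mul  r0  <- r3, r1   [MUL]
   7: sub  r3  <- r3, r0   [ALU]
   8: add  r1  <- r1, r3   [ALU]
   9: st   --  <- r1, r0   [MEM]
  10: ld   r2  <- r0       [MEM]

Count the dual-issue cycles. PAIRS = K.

PAIRS = 3

t=0 i0+i1:xor;sub ; dual
t=1 i2+i3:beq;xor ; dual
t=2 i4:mulh ; RAW r1
t=3 i5+i6:sll;mul ; dual
t=4 i7:sub ; RAW r3
t=5 i8:add ; RAW r1
t=6 i9:st ; no-port MEM/MEM
t=7 i10:ld ; tail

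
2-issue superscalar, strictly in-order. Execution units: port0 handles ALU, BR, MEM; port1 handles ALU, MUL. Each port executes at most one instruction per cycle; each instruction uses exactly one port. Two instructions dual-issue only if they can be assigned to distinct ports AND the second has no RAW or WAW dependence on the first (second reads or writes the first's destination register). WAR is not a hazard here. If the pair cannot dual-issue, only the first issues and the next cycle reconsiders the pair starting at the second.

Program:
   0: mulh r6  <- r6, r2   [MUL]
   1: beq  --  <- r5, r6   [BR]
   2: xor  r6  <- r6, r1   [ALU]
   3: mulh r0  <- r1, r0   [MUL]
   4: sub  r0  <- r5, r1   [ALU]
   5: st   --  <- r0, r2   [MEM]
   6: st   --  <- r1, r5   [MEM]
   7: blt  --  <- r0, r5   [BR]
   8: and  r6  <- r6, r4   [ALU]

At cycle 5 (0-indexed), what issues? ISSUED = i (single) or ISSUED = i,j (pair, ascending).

ISSUED = 6

#0 head=0: mulh i0 RAW r6
#1 head=1: beq xor i1&i2 2-wide
#2 head=3: mulh i3 WAW r0
#3 head=4: sub i4 RAW r0
#4 head=5: st i5 no-port MEM/MEM
#5 head=6: st i6 no-port MEM/BR
#6 head=7: blt and i7&i8 2-wide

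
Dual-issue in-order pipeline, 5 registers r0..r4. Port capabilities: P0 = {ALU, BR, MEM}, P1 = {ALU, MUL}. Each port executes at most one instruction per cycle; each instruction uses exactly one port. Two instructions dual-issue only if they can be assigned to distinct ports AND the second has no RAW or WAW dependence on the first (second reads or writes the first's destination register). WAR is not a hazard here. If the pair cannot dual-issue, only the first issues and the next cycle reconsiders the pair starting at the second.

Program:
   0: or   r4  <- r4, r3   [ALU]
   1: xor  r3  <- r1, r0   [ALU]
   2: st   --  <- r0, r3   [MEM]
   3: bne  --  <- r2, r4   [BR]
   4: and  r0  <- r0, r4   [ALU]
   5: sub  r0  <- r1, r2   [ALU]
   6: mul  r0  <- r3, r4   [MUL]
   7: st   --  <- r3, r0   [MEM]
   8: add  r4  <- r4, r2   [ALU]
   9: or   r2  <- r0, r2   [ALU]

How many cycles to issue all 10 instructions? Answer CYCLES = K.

t=0 i0,i1:or.ALU/xor.ALU ; 2-wide
t=1 i2:st.MEM ; no-port MEM/BR
t=2 i3,i4:bne.BR/and.ALU ; 2-wide
t=3 i5:sub.ALU ; WAW r0
t=4 i6:mul.MUL ; RAW r0
t=5 i7,i8:st.MEM/add.ALU ; 2-wide
t=6 i9:or.ALU ; tail

CYCLES = 7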